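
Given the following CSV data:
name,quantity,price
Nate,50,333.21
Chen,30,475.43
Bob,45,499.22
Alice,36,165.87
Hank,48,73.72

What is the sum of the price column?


Values in 'price' column:
  Row 1: 333.21
  Row 2: 475.43
  Row 3: 499.22
  Row 4: 165.87
  Row 5: 73.72
Sum = 333.21 + 475.43 + 499.22 + 165.87 + 73.72 = 1547.45

ANSWER: 1547.45


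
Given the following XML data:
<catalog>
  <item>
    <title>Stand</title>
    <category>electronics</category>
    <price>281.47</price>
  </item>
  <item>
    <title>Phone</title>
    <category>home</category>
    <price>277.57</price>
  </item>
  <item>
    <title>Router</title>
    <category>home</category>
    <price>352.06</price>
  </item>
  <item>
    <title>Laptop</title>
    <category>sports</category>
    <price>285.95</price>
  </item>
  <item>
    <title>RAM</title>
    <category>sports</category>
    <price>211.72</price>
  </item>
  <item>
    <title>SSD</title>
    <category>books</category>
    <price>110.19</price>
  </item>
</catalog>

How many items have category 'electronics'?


Scanning <item> elements for <category>electronics</category>:
  Item 1: Stand -> MATCH
Count: 1

ANSWER: 1


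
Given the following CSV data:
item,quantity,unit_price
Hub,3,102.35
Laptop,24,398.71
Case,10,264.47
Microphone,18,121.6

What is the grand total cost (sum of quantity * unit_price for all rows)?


Computing row totals:
  Hub: 3 * 102.35 = 307.05
  Laptop: 24 * 398.71 = 9569.04
  Case: 10 * 264.47 = 2644.7
  Microphone: 18 * 121.6 = 2188.8
Grand total = 307.05 + 9569.04 + 2644.7 + 2188.8 = 14709.59

ANSWER: 14709.59


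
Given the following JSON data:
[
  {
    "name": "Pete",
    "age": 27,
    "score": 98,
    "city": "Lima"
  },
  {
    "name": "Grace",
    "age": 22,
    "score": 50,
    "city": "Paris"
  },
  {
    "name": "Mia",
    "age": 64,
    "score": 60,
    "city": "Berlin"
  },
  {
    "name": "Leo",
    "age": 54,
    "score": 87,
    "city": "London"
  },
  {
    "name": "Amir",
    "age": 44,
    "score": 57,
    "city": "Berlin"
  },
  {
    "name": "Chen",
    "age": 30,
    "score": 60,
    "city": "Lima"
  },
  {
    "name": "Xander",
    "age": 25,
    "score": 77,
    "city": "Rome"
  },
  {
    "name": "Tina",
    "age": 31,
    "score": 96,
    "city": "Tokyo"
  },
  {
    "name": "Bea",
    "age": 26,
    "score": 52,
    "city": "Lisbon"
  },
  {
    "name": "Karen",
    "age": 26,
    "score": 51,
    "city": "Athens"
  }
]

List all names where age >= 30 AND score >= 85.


Checking both conditions:
  Pete (age=27, score=98) -> no
  Grace (age=22, score=50) -> no
  Mia (age=64, score=60) -> no
  Leo (age=54, score=87) -> YES
  Amir (age=44, score=57) -> no
  Chen (age=30, score=60) -> no
  Xander (age=25, score=77) -> no
  Tina (age=31, score=96) -> YES
  Bea (age=26, score=52) -> no
  Karen (age=26, score=51) -> no


ANSWER: Leo, Tina


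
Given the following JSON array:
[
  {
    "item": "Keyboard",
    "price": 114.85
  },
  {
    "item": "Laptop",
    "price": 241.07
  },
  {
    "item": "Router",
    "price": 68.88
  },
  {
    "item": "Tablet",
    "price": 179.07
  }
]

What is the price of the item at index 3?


Array index 3 -> Tablet
price = 179.07

ANSWER: 179.07


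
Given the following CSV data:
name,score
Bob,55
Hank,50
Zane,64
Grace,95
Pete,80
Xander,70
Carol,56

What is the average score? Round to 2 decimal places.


Scores: 55, 50, 64, 95, 80, 70, 56
Sum = 470
Count = 7
Average = 470 / 7 = 67.14

ANSWER: 67.14


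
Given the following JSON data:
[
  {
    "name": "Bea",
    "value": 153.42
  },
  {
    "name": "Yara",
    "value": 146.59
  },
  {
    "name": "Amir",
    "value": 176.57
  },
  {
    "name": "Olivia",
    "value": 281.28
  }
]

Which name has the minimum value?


Comparing values:
  Bea: 153.42
  Yara: 146.59
  Amir: 176.57
  Olivia: 281.28
Minimum: Yara (146.59)

ANSWER: Yara


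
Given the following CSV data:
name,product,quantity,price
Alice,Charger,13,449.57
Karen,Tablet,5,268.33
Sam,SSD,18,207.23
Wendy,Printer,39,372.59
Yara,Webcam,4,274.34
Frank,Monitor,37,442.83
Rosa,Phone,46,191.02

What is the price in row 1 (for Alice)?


Row 1: Alice
Column 'price' = 449.57

ANSWER: 449.57


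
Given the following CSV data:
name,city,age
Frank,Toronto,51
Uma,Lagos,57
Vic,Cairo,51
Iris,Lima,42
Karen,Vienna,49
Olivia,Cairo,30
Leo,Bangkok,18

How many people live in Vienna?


Scanning city column for 'Vienna':
  Row 5: Karen -> MATCH
Total matches: 1

ANSWER: 1


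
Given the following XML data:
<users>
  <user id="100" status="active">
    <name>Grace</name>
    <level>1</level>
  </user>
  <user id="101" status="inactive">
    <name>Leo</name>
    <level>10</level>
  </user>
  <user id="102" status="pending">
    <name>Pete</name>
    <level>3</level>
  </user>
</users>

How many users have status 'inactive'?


Counting users with status='inactive':
  Leo (id=101) -> MATCH
Count: 1

ANSWER: 1


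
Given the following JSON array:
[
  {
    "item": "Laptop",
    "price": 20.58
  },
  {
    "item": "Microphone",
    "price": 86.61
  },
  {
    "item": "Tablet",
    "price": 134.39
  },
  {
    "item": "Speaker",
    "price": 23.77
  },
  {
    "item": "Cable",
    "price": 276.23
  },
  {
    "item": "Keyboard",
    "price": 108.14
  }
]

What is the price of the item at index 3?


Array index 3 -> Speaker
price = 23.77

ANSWER: 23.77


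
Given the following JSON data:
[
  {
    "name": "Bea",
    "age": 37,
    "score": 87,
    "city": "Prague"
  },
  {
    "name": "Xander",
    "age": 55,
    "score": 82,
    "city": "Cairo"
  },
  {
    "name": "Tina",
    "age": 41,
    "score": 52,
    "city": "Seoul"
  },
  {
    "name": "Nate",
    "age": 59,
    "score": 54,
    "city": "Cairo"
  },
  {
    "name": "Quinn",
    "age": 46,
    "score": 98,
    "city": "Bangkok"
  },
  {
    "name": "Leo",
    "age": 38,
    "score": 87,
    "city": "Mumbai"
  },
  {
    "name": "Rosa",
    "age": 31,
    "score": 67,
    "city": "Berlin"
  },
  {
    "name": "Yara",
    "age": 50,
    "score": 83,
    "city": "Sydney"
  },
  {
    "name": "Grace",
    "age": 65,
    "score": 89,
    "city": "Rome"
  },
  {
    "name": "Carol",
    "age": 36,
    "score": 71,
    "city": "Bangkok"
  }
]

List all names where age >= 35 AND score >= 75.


Checking both conditions:
  Bea (age=37, score=87) -> YES
  Xander (age=55, score=82) -> YES
  Tina (age=41, score=52) -> no
  Nate (age=59, score=54) -> no
  Quinn (age=46, score=98) -> YES
  Leo (age=38, score=87) -> YES
  Rosa (age=31, score=67) -> no
  Yara (age=50, score=83) -> YES
  Grace (age=65, score=89) -> YES
  Carol (age=36, score=71) -> no


ANSWER: Bea, Xander, Quinn, Leo, Yara, Grace


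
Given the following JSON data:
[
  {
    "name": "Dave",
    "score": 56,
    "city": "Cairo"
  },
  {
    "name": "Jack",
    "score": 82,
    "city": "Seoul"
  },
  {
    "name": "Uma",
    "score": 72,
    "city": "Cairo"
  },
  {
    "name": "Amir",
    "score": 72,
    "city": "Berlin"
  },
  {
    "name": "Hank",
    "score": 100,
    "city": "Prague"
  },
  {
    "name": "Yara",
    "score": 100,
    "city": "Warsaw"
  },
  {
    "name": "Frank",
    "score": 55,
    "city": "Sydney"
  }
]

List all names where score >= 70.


Filtering records where score >= 70:
  Dave (score=56) -> no
  Jack (score=82) -> YES
  Uma (score=72) -> YES
  Amir (score=72) -> YES
  Hank (score=100) -> YES
  Yara (score=100) -> YES
  Frank (score=55) -> no


ANSWER: Jack, Uma, Amir, Hank, Yara


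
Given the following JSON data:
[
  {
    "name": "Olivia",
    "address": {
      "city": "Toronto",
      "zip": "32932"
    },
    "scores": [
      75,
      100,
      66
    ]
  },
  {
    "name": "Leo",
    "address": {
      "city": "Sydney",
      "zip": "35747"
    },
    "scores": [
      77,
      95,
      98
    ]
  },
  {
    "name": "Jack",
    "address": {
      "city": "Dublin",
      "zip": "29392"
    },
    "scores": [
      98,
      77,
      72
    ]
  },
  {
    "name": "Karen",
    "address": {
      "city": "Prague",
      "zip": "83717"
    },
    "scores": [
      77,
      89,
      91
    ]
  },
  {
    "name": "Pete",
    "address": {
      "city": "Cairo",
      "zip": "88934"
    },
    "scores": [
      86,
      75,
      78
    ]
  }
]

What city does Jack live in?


Path: records[2].address.city
Value: Dublin

ANSWER: Dublin


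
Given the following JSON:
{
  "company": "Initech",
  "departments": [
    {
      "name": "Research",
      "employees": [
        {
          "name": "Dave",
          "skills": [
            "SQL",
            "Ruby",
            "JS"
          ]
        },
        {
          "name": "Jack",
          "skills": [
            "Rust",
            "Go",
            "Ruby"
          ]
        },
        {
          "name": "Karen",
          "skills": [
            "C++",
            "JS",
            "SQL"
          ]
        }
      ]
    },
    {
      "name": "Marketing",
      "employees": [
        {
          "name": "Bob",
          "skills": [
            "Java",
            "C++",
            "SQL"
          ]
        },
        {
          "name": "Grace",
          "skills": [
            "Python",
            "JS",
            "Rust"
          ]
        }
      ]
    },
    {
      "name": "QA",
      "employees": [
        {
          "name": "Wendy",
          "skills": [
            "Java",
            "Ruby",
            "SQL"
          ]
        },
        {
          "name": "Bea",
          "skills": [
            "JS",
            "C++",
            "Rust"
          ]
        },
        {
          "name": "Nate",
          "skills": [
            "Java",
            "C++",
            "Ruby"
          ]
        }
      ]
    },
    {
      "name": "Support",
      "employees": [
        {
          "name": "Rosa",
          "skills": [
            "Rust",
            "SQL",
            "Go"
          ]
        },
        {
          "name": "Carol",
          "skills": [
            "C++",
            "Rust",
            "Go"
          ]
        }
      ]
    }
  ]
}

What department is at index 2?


Path: departments[2].name
Value: QA

ANSWER: QA


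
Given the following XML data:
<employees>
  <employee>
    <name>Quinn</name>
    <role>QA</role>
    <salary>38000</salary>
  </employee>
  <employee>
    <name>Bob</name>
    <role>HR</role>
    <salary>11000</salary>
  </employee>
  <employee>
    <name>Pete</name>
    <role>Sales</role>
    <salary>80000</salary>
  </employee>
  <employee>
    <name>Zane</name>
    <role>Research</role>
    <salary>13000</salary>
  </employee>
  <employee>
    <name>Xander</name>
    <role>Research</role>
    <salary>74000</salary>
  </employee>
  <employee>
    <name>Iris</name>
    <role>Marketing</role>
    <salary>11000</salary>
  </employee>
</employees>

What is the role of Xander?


Searching for <employee> with <name>Xander</name>
Found at position 5
<role>Research</role>

ANSWER: Research


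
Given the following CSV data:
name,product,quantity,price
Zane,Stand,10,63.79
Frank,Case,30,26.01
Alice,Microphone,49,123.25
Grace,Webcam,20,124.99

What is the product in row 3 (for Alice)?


Row 3: Alice
Column 'product' = Microphone

ANSWER: Microphone


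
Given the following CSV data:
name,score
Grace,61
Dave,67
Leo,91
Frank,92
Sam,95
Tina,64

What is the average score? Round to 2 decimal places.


Scores: 61, 67, 91, 92, 95, 64
Sum = 470
Count = 6
Average = 470 / 6 = 78.33

ANSWER: 78.33


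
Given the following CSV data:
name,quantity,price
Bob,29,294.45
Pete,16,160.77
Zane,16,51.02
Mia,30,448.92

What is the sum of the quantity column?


Values in 'quantity' column:
  Row 1: 29
  Row 2: 16
  Row 3: 16
  Row 4: 30
Sum = 29 + 16 + 16 + 30 = 91

ANSWER: 91


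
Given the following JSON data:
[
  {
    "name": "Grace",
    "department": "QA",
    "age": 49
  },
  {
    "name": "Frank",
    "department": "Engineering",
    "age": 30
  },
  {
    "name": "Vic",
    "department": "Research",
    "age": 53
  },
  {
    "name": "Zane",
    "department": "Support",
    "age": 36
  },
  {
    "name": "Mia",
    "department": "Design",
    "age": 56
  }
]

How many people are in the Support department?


Scanning records for department = Support
  Record 3: Zane
Count: 1

ANSWER: 1


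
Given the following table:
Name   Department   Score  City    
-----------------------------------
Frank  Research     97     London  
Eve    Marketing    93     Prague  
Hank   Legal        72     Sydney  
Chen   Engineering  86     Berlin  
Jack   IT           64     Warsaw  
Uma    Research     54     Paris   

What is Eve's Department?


Row 2: Eve
Department = Marketing

ANSWER: Marketing


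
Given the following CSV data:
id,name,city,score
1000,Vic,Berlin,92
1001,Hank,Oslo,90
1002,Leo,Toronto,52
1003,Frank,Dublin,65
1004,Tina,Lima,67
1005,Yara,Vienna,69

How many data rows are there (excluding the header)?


Counting rows (excluding header):
Header: id,name,city,score
Data rows: 6

ANSWER: 6


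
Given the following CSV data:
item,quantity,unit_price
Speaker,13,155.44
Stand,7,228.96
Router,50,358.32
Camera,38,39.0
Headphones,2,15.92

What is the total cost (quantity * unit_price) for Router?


Row: Router
quantity = 50
unit_price = 358.32
total = 50 * 358.32 = 17916.0

ANSWER: 17916.0


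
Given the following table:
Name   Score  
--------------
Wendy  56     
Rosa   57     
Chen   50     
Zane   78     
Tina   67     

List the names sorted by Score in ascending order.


Sorting by Score (ascending):
  Chen: 50
  Wendy: 56
  Rosa: 57
  Tina: 67
  Zane: 78


ANSWER: Chen, Wendy, Rosa, Tina, Zane


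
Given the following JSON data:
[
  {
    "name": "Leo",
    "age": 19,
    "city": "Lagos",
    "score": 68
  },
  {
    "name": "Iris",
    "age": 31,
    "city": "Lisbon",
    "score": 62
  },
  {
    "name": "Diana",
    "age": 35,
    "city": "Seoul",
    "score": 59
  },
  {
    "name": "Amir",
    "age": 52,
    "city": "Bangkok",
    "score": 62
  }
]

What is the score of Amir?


Looking up record where name = Amir
Record index: 3
Field 'score' = 62

ANSWER: 62


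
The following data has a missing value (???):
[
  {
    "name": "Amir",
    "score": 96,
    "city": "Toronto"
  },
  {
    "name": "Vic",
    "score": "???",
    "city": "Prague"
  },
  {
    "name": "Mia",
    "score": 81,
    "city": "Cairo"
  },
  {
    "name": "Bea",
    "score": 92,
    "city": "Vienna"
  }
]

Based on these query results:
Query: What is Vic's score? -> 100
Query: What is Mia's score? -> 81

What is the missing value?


The missing value is Vic's score
From query: Vic's score = 100

ANSWER: 100


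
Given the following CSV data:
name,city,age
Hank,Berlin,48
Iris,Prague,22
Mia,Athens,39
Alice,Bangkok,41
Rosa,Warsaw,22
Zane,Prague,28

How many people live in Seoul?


Scanning city column for 'Seoul':
Total matches: 0

ANSWER: 0


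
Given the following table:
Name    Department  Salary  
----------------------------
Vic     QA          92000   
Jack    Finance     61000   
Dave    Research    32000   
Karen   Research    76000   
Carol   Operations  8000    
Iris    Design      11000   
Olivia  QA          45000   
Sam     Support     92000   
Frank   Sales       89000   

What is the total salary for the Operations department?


Operations department members:
  Carol: 8000
Total = 8000 = 8000

ANSWER: 8000


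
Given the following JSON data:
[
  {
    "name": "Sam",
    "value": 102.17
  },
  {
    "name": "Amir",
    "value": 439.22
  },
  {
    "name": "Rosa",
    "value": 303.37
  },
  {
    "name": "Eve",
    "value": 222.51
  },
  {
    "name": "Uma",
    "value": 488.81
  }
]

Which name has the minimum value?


Comparing values:
  Sam: 102.17
  Amir: 439.22
  Rosa: 303.37
  Eve: 222.51
  Uma: 488.81
Minimum: Sam (102.17)

ANSWER: Sam


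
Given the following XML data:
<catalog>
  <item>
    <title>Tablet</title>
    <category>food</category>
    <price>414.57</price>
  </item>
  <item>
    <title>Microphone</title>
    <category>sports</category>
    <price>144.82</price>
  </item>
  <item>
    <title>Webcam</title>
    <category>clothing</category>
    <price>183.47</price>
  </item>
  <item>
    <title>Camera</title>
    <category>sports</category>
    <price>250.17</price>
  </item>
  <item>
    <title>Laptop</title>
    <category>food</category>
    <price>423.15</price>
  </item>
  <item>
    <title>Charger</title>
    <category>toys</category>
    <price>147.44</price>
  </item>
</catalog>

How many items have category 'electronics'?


Scanning <item> elements for <category>electronics</category>:
Count: 0

ANSWER: 0


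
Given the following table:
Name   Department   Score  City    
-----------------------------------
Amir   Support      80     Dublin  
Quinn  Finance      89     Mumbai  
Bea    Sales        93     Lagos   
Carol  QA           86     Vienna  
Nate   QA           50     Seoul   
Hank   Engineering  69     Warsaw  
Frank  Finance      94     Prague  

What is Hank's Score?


Row 6: Hank
Score = 69

ANSWER: 69


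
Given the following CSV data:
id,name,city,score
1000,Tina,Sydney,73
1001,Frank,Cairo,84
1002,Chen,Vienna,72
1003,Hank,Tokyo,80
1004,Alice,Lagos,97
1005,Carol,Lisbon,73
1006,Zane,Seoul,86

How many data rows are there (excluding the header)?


Counting rows (excluding header):
Header: id,name,city,score
Data rows: 7

ANSWER: 7


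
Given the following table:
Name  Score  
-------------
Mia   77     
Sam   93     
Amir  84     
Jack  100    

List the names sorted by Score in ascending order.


Sorting by Score (ascending):
  Mia: 77
  Amir: 84
  Sam: 93
  Jack: 100


ANSWER: Mia, Amir, Sam, Jack


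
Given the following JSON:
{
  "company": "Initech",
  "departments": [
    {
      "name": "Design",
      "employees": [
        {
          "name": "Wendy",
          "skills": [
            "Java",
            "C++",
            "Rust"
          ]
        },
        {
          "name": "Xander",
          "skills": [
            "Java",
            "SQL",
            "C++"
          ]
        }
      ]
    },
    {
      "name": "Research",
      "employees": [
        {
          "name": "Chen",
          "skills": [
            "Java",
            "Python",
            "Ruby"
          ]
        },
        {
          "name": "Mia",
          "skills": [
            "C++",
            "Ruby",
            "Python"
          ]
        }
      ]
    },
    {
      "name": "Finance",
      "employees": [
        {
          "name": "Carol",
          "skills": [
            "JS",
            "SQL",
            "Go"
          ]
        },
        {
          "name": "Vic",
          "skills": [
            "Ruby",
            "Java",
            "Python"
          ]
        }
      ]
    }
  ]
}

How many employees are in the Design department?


Path: departments[0].employees
Count: 2

ANSWER: 2


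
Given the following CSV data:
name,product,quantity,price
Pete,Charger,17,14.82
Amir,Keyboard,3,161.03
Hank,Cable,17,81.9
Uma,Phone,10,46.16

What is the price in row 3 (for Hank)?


Row 3: Hank
Column 'price' = 81.9

ANSWER: 81.9


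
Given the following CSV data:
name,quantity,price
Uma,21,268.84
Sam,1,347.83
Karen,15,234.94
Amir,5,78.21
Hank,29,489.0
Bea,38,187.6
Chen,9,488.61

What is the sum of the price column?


Values in 'price' column:
  Row 1: 268.84
  Row 2: 347.83
  Row 3: 234.94
  Row 4: 78.21
  Row 5: 489.0
  Row 6: 187.6
  Row 7: 488.61
Sum = 268.84 + 347.83 + 234.94 + 78.21 + 489.0 + 187.6 + 488.61 = 2095.03

ANSWER: 2095.03


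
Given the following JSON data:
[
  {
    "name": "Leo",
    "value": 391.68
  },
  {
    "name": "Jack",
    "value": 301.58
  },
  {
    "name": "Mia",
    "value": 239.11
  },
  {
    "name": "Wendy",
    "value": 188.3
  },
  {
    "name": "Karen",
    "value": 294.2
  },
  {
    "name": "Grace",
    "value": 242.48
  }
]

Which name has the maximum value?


Comparing values:
  Leo: 391.68
  Jack: 301.58
  Mia: 239.11
  Wendy: 188.3
  Karen: 294.2
  Grace: 242.48
Maximum: Leo (391.68)

ANSWER: Leo


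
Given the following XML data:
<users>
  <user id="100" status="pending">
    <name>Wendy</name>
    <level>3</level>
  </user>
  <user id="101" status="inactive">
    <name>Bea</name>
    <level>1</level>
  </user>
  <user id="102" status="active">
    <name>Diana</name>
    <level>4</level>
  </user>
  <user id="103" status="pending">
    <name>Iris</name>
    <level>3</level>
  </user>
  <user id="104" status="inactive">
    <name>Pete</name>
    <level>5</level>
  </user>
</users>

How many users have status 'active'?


Counting users with status='active':
  Diana (id=102) -> MATCH
Count: 1

ANSWER: 1


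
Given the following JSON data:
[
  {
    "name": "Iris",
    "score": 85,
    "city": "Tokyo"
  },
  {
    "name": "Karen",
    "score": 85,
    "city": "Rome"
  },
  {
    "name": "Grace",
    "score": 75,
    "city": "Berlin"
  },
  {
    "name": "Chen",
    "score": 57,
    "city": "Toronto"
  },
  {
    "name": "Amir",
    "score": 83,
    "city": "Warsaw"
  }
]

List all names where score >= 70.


Filtering records where score >= 70:
  Iris (score=85) -> YES
  Karen (score=85) -> YES
  Grace (score=75) -> YES
  Chen (score=57) -> no
  Amir (score=83) -> YES


ANSWER: Iris, Karen, Grace, Amir


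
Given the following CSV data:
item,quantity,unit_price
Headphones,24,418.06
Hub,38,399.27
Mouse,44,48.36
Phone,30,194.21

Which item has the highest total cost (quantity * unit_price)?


Computing row totals:
  Headphones: 10033.44
  Hub: 15172.26
  Mouse: 2127.84
  Phone: 5826.3
Maximum: Hub (15172.26)

ANSWER: Hub


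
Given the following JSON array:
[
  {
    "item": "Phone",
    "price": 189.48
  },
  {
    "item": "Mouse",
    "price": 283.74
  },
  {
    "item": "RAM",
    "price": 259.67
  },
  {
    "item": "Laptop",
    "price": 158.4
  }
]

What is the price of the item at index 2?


Array index 2 -> RAM
price = 259.67

ANSWER: 259.67


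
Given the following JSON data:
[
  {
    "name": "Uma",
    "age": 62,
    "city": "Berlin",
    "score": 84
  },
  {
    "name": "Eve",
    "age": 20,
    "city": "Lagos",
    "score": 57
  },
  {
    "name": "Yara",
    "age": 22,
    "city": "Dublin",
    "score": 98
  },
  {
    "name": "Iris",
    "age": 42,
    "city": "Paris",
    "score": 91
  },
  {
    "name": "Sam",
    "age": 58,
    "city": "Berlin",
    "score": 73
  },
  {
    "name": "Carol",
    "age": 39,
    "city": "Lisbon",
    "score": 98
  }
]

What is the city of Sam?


Looking up record where name = Sam
Record index: 4
Field 'city' = Berlin

ANSWER: Berlin


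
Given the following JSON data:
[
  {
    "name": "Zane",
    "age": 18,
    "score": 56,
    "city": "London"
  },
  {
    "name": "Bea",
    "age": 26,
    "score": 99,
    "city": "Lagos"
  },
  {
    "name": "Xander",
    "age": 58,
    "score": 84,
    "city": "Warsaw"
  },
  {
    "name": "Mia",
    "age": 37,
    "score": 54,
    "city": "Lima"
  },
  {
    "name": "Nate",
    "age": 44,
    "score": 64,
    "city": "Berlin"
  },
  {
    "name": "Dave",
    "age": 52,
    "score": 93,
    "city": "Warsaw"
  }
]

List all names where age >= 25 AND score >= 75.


Checking both conditions:
  Zane (age=18, score=56) -> no
  Bea (age=26, score=99) -> YES
  Xander (age=58, score=84) -> YES
  Mia (age=37, score=54) -> no
  Nate (age=44, score=64) -> no
  Dave (age=52, score=93) -> YES


ANSWER: Bea, Xander, Dave


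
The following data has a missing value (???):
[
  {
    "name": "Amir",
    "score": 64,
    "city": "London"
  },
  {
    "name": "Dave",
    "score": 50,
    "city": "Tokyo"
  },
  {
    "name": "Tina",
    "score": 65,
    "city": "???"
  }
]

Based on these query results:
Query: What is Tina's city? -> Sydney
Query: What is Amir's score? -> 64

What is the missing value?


The missing value is Tina's city
From query: Tina's city = Sydney

ANSWER: Sydney


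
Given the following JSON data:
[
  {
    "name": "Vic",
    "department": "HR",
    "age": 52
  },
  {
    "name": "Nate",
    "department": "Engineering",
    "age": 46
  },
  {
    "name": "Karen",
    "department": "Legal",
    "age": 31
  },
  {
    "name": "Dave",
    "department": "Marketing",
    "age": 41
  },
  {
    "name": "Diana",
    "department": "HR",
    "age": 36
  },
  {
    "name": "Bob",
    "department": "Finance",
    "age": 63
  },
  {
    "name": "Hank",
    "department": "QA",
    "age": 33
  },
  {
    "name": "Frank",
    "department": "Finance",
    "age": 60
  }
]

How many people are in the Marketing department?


Scanning records for department = Marketing
  Record 3: Dave
Count: 1

ANSWER: 1


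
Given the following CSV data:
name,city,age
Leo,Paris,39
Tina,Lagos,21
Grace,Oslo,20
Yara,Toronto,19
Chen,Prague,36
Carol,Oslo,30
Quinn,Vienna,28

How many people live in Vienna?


Scanning city column for 'Vienna':
  Row 7: Quinn -> MATCH
Total matches: 1

ANSWER: 1


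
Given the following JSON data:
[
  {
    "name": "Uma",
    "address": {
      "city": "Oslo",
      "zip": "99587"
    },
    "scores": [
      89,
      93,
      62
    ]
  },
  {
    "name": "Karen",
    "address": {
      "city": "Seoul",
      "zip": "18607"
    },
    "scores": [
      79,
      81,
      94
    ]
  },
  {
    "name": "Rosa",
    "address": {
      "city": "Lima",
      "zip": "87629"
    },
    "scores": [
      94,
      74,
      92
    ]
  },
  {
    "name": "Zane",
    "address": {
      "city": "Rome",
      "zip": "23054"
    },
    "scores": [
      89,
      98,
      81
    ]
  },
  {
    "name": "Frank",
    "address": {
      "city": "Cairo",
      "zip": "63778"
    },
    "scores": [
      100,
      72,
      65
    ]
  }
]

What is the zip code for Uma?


Path: records[0].address.zip
Value: 99587

ANSWER: 99587


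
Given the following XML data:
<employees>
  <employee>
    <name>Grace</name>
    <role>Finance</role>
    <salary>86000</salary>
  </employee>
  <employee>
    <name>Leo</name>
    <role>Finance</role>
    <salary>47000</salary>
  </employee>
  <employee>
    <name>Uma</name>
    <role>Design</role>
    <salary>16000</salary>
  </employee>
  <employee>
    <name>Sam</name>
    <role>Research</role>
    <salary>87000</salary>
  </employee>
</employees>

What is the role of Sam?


Searching for <employee> with <name>Sam</name>
Found at position 4
<role>Research</role>

ANSWER: Research


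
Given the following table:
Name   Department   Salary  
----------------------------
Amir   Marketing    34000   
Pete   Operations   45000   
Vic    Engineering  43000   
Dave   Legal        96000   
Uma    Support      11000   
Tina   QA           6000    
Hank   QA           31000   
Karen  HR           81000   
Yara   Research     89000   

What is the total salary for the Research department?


Research department members:
  Yara: 89000
Total = 89000 = 89000

ANSWER: 89000


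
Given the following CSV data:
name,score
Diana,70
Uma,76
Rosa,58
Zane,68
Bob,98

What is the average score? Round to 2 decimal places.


Scores: 70, 76, 58, 68, 98
Sum = 370
Count = 5
Average = 370 / 5 = 74.00

ANSWER: 74.00


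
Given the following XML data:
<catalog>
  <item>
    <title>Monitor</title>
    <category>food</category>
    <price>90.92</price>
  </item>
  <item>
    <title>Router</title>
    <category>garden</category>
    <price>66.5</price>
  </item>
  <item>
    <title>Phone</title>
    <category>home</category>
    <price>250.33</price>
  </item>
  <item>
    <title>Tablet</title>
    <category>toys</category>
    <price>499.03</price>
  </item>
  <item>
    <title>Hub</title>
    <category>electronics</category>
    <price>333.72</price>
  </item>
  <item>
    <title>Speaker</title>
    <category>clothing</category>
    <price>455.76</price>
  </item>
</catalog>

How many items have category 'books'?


Scanning <item> elements for <category>books</category>:
Count: 0

ANSWER: 0


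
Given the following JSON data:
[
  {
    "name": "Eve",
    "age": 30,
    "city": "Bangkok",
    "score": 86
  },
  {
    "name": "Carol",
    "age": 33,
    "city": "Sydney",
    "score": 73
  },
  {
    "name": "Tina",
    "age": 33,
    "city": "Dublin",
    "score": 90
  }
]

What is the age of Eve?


Looking up record where name = Eve
Record index: 0
Field 'age' = 30

ANSWER: 30


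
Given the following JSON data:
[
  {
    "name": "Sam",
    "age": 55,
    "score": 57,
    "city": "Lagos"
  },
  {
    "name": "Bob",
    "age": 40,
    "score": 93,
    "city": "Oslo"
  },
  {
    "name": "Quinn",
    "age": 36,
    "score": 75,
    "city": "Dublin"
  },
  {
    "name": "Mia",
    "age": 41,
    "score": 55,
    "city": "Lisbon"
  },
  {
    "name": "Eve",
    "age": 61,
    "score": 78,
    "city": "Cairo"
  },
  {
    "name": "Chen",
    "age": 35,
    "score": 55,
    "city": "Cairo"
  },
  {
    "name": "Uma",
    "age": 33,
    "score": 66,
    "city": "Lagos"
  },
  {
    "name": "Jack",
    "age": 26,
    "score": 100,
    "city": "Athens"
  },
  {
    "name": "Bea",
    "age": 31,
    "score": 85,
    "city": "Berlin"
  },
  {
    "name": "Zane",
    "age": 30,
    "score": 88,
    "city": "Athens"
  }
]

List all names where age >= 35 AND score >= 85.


Checking both conditions:
  Sam (age=55, score=57) -> no
  Bob (age=40, score=93) -> YES
  Quinn (age=36, score=75) -> no
  Mia (age=41, score=55) -> no
  Eve (age=61, score=78) -> no
  Chen (age=35, score=55) -> no
  Uma (age=33, score=66) -> no
  Jack (age=26, score=100) -> no
  Bea (age=31, score=85) -> no
  Zane (age=30, score=88) -> no


ANSWER: Bob


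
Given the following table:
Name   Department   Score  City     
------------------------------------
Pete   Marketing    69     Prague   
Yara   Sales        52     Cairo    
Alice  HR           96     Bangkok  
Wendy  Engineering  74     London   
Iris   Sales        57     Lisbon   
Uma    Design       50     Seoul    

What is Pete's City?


Row 1: Pete
City = Prague

ANSWER: Prague


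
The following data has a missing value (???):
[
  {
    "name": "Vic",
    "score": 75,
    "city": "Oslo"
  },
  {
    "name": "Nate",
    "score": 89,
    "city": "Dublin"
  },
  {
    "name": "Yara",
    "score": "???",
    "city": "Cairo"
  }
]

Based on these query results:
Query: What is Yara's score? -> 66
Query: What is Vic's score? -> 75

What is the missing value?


The missing value is Yara's score
From query: Yara's score = 66

ANSWER: 66


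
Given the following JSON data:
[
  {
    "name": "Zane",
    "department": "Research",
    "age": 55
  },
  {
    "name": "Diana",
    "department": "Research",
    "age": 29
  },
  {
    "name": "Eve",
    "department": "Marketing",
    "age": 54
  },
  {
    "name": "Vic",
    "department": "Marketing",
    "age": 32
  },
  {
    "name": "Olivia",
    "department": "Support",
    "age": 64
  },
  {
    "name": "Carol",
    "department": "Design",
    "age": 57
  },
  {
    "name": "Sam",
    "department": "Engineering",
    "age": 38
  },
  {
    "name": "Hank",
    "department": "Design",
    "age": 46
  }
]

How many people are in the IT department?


Scanning records for department = IT
  No matches found
Count: 0

ANSWER: 0


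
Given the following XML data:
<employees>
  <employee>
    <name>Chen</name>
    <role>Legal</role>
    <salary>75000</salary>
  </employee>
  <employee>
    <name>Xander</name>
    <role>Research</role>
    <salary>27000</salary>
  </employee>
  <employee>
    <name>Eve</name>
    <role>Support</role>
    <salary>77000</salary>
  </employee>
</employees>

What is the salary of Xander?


Searching for <employee> with <name>Xander</name>
Found at position 2
<salary>27000</salary>

ANSWER: 27000


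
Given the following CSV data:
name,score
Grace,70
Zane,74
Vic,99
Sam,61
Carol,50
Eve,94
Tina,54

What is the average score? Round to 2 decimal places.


Scores: 70, 74, 99, 61, 50, 94, 54
Sum = 502
Count = 7
Average = 502 / 7 = 71.71

ANSWER: 71.71


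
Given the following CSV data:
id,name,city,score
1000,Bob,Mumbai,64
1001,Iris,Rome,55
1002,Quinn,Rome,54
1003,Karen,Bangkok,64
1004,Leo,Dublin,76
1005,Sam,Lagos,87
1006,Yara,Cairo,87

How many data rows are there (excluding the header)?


Counting rows (excluding header):
Header: id,name,city,score
Data rows: 7

ANSWER: 7


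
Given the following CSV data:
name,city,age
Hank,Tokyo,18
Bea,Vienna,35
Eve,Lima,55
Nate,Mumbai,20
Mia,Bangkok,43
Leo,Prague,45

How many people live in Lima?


Scanning city column for 'Lima':
  Row 3: Eve -> MATCH
Total matches: 1

ANSWER: 1


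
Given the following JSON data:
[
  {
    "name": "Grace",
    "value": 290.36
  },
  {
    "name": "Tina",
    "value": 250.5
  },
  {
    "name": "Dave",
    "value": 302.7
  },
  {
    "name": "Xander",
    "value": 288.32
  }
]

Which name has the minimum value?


Comparing values:
  Grace: 290.36
  Tina: 250.5
  Dave: 302.7
  Xander: 288.32
Minimum: Tina (250.5)

ANSWER: Tina


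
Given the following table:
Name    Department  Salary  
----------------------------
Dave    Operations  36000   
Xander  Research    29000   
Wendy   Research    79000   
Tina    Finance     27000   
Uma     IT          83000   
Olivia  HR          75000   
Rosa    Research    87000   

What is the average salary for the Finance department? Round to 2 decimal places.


Finance department members:
  Tina: 27000
Sum = 27000
Count = 1
Average = 27000 / 1 = 27000.00

ANSWER: 27000.00


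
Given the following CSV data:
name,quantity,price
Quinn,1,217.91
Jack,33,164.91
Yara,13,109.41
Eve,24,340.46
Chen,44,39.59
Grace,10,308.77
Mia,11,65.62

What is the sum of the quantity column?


Values in 'quantity' column:
  Row 1: 1
  Row 2: 33
  Row 3: 13
  Row 4: 24
  Row 5: 44
  Row 6: 10
  Row 7: 11
Sum = 1 + 33 + 13 + 24 + 44 + 10 + 11 = 136

ANSWER: 136


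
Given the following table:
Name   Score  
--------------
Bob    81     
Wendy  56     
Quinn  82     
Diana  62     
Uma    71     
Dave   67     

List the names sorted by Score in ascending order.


Sorting by Score (ascending):
  Wendy: 56
  Diana: 62
  Dave: 67
  Uma: 71
  Bob: 81
  Quinn: 82


ANSWER: Wendy, Diana, Dave, Uma, Bob, Quinn


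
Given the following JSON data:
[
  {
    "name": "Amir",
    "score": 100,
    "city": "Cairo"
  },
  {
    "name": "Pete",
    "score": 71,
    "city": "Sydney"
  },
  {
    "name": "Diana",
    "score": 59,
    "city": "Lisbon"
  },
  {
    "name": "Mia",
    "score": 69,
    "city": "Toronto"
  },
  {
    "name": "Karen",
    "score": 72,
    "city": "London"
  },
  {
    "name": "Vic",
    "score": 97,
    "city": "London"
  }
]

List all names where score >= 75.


Filtering records where score >= 75:
  Amir (score=100) -> YES
  Pete (score=71) -> no
  Diana (score=59) -> no
  Mia (score=69) -> no
  Karen (score=72) -> no
  Vic (score=97) -> YES


ANSWER: Amir, Vic


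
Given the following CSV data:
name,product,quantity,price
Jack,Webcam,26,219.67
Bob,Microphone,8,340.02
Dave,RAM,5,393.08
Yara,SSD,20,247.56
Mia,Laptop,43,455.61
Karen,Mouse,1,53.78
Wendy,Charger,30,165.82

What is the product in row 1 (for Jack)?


Row 1: Jack
Column 'product' = Webcam

ANSWER: Webcam


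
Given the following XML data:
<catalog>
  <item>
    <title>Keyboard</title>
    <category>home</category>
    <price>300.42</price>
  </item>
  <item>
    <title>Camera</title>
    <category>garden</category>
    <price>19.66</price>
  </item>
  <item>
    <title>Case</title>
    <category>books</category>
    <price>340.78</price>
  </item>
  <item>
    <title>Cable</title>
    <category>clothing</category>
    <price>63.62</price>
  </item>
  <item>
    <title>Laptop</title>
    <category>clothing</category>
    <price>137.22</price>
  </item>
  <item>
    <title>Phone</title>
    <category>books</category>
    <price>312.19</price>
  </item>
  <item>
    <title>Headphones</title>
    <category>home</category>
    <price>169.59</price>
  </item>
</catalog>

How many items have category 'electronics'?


Scanning <item> elements for <category>electronics</category>:
Count: 0

ANSWER: 0


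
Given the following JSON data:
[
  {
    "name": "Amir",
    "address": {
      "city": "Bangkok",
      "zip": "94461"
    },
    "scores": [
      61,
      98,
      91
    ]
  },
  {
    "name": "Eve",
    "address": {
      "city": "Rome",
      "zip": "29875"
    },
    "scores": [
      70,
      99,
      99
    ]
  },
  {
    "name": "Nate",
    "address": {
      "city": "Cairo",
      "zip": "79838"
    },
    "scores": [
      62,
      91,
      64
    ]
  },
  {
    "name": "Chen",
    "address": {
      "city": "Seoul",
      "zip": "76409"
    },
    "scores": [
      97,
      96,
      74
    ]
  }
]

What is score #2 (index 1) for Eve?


Path: records[1].scores[1]
Value: 99

ANSWER: 99


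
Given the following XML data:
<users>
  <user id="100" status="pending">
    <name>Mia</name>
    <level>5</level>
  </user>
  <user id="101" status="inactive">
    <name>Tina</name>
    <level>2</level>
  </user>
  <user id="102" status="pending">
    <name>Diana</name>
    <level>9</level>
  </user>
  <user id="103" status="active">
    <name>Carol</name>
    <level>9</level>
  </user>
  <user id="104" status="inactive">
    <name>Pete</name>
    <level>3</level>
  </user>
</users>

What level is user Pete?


Finding user: Pete
<level>3</level>

ANSWER: 3


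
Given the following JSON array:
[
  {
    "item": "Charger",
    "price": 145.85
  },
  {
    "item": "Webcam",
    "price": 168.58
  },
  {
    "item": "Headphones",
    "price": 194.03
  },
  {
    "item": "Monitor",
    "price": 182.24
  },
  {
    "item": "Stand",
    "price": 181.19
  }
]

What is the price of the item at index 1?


Array index 1 -> Webcam
price = 168.58

ANSWER: 168.58


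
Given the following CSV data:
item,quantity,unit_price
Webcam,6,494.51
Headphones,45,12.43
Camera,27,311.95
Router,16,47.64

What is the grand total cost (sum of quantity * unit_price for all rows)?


Computing row totals:
  Webcam: 6 * 494.51 = 2967.06
  Headphones: 45 * 12.43 = 559.35
  Camera: 27 * 311.95 = 8422.65
  Router: 16 * 47.64 = 762.24
Grand total = 2967.06 + 559.35 + 8422.65 + 762.24 = 12711.3

ANSWER: 12711.3


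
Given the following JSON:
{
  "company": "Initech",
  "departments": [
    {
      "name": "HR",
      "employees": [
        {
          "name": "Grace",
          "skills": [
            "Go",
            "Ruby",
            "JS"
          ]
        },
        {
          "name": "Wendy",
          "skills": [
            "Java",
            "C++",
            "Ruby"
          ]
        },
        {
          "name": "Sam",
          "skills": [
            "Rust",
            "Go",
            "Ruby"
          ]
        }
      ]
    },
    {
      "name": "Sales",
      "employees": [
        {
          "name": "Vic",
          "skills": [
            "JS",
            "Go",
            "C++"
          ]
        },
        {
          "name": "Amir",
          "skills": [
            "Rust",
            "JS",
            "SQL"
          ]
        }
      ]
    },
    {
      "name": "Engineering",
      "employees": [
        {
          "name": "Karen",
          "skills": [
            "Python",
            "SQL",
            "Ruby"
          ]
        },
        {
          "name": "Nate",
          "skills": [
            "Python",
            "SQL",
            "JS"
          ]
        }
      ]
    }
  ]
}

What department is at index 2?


Path: departments[2].name
Value: Engineering

ANSWER: Engineering


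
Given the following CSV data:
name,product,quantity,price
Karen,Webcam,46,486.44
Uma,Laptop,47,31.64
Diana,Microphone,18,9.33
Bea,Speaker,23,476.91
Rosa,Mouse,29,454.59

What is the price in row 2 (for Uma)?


Row 2: Uma
Column 'price' = 31.64

ANSWER: 31.64


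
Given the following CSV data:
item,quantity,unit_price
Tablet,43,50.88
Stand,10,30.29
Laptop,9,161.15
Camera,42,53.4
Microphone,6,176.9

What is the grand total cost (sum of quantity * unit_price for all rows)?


Computing row totals:
  Tablet: 43 * 50.88 = 2187.84
  Stand: 10 * 30.29 = 302.9
  Laptop: 9 * 161.15 = 1450.35
  Camera: 42 * 53.4 = 2242.8
  Microphone: 6 * 176.9 = 1061.4
Grand total = 2187.84 + 302.9 + 1450.35 + 2242.8 + 1061.4 = 7245.29

ANSWER: 7245.29
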